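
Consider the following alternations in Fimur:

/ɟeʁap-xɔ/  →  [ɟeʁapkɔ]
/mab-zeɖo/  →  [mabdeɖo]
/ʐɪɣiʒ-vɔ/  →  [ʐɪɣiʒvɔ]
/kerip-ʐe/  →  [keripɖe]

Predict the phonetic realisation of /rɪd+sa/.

[rɪdta]

The data show progressive manner assimilation: /x/ → [k] after /p/; /z/ → [d] after /b/; /ʐ/ → [ɖ] after /p/. In each pair only manner changes, matching the preceding consonant, while place and voice stay constant.
No alternation appears in [ʐɪɣiʒvɔ]: there the adjacent consonants already agree in manner (/v/ and /ʒ/ are both fricatives), so this form is consistent with the same rule.
/s/ is a voiceless alveolar fricative. The preceding trigger /d/ is a stop, so /s/ must become a stop as well.
Changing only its manner to stop gives [t] — the voiceless alveolar stop.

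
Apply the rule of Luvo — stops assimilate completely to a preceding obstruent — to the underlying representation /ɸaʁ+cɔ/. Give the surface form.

[ɸaʁʁɔ]

/c/ is the segment targeted by the rule; it sits immediately after /ʁ/, so it assimilates completely and surfaces as [ʁ].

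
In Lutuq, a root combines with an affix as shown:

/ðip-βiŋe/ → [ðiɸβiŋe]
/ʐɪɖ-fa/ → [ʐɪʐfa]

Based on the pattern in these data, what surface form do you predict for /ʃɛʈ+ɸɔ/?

[ʃɛʂɸɔ]

The data show regressive manner assimilation: /p/ → [ɸ] before /β/; /ɖ/ → [ʐ] before /f/. In each pair only manner changes, matching the following consonant, while place and voice stay constant.
The rule targets /ʈ/ (voiceless retroflex stop), which sits before the trigger /ɸ/ (fricative).
Changing only its manner to fricative gives [ʂ] — the voiceless retroflex fricative.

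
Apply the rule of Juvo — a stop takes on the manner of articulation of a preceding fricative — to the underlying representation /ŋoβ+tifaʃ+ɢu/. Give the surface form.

[ŋoβsifaʃʁu]

The rule targets /t/ (voiceless alveolar stop), which sits after the trigger /β/ (fricative).
Changing only its manner to fricative gives [s] — the voiceless alveolar fricative.
The same rule applies at the second boundary: /ɢ/ → [ʁ] next to /ʃ/.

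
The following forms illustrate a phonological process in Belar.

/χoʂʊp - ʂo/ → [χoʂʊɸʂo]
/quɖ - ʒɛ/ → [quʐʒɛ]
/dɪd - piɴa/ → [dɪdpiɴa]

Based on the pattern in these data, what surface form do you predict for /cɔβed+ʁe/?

[cɔβezʁe]

The data show regressive manner assimilation: /p/ → [ɸ] before /ʂ/; /ɖ/ → [ʐ] before /ʒ/. In each pair only manner changes, matching the following consonant, while place and voice stay constant.
Nothing changes in [dɪdpiɴa]: there the adjacent consonants already agree in manner (/d/ and /p/ are both stops), so this form is consistent with the same rule.
/d/ is a voiced alveolar stop. The following trigger /ʁ/ is a fricative, so /d/ must become a fricative as well.
The voiced alveolar fricative is [z], so /d/ → [z].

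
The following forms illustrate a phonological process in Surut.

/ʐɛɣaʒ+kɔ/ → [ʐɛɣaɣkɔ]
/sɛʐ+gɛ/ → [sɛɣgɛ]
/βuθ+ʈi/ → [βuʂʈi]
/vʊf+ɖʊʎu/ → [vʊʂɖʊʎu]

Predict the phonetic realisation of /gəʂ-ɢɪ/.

The data show regressive place assimilation: /ʒ/ → [ɣ] before /k/; /ʐ/ → [ɣ] before /g/; /θ/ → [ʂ] before /ʈ/; /f/ → [ʂ] before /ɖ/. In each pair only place changes, matching the following consonant, while manner and voice stay constant.
The rule targets /ʂ/ (voiceless retroflex fricative), which sits before the trigger /ɢ/ (uvular).
A voiceless uvular fricative is [χ], so the surface segment is [χ].

[gəχɢɪ]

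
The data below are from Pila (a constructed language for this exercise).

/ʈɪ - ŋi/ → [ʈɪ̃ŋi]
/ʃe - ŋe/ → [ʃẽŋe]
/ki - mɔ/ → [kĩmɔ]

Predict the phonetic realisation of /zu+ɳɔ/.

The data show regressive nasality assimilation (vowel nasalisation): /ɪ/ → [ɪ̃] before /ŋ/; /e/ → [ẽ] before /ŋ/; /i/ → [ĩ] before /m/ — a vowel is nasalised by an immediately following nasal consonant.
/u/ sits next to the nasal /ɳ/ and is therefore nasalised to [ũ].

[zũɳɔ]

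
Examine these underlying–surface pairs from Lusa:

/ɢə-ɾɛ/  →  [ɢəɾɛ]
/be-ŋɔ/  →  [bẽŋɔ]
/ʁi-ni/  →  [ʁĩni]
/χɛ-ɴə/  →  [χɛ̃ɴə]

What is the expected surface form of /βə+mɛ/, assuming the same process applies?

The data show regressive nasality assimilation (vowel nasalisation): /e/ → [ẽ] before /ŋ/; /i/ → [ĩ] before /n/; /ɛ/ → [ɛ̃] before /ɴ/ — a vowel is nasalised by an immediately following nasal consonant.
No change occurs in [ɢəɾɛ] because the vowel at the boundary is adjacent to an oral consonant, not a nasal (/ə/ next to /ɾ/).
The vowel /ə/ is adjacent to the following nasal /m/, so it acquires [+nasal] and surfaces as [ə̃].

[βə̃mɛ]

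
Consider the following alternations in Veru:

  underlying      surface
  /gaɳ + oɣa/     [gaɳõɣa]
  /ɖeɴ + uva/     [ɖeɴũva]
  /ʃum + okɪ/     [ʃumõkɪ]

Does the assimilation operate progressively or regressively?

progressive

The vowel /o/ surfaces as nasalised [õ] next to the preceding nasal /ɳ/ — it has acquired the [+nasal] feature of its neighbour.
The other forms show the same pattern: /u/ → [ũ] after /ɴ/; /o/ → [õ] after /m/ — each time a vowel is nasalised next to a preceding nasal.
Because the conditioning nasal is to the left of the vowel that changes, the process is progressive (perseverative).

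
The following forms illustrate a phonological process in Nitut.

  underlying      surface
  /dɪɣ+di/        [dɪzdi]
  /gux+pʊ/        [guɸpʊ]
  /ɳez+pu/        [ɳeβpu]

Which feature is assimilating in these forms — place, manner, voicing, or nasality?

The segment that alternates is /ɣ/, which surfaces as [z] when adjacent to /d/.
The change velar → alveolar matches the place of the following /d/, identifying this as place assimilation.
Checking the remaining alternations: /x/ → [ɸ] before /p/ (velar → bilabial, matching bilabial); /z/ → [β] before /p/ (alveolar → bilabial, matching bilabial) — only place changes, and always toward the following segment.

place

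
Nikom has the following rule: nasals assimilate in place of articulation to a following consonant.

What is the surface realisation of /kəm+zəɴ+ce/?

The rule targets /m/ (voiced bilabial nasal), which sits before the trigger /z/ (alveolar).
Changing only its place to alveolar gives [n] — the voiced alveolar nasal.
The same rule applies at the second boundary: /ɴ/ → [ɲ] next to /c/.

[kənzəɲce]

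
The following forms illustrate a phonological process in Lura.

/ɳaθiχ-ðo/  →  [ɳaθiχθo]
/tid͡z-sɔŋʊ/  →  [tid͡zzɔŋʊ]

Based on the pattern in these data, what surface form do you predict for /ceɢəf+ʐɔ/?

[ceɢəfʂɔ]

The data show progressive voicing assimilation: /ð/ → [θ] after /χ/; /s/ → [z] after /d͡z/. In each pair only voicing changes, matching the preceding consonant, while place and manner stay constant.
/ʐ/ is a voiced retroflex fricative. The preceding trigger /f/ is voiceless, so /ʐ/ must become voiceless as well.
The voiceless retroflex fricative is [ʂ], so /ʐ/ → [ʂ].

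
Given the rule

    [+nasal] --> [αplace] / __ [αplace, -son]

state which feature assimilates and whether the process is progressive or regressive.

regressive place assimilation

The rule copies the place features (abbreviated [place]) from the environment onto the target, so the assimilating feature is place.
The conditioning segment sits to the right of the focus bar, meaning the trigger follows the segment that changes — regressive assimilation.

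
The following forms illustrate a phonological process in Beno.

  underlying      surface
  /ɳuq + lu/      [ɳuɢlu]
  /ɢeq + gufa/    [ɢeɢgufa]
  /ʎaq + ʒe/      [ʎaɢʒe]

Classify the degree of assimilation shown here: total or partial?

partial assimilation

Underlying /q/ is realised as [ɢ] next to /l/; /l/ itself does not change.
/q/ is voiceless while /l/ is voiced; the output [ɢ] is voiced, matching the trigger — so the feature that spreads is voicing.
Place and manner are unchanged, so the assimilation is partial, not total.
The other alternating forms pattern the same way: /q/ → [ɢ] before /g/ (voiceless → voiced, matching voiced); /q/ → [ɢ] before /ʒ/ (voiceless → voiced, matching voiced) — only voicing changes, and always toward the following segment.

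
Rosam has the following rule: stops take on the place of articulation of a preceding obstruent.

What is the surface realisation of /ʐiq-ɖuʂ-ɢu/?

[ʐiqɢuʂɖu]

/ɖ/ is a voiced retroflex stop. The preceding trigger /q/ is uvular, so /ɖ/ must become uvular as well.
A voiced uvular stop is [ɢ], so the surface segment is [ɢ].
At the second juncture, /ɢ/ likewise becomes [ɖ] adjacent to /ʂ/.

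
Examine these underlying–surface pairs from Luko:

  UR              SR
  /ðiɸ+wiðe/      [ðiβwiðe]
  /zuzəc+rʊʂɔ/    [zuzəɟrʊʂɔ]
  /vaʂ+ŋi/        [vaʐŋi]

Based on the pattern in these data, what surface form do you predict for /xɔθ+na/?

[xɔðna]

The data show regressive voicing assimilation: /ɸ/ → [β] before /w/; /c/ → [ɟ] before /r/; /ʂ/ → [ʐ] before /ŋ/. In each pair only voicing changes, matching the following consonant, while place and manner stay constant.
/θ/ is a voiceless dental fricative. The following trigger /n/ is voiced, so /θ/ must become voiced as well.
A voiced dental fricative is [ð], so the surface segment is [ð].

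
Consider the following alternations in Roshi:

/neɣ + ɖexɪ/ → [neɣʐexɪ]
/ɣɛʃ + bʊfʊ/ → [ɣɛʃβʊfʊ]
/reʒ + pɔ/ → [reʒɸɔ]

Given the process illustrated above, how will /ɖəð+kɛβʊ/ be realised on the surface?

[ɖəðxɛβʊ]

The data show progressive manner assimilation: /ɖ/ → [ʐ] after /ɣ/; /b/ → [β] after /ʃ/; /p/ → [ɸ] after /ʒ/. In each pair only manner changes, matching the preceding consonant, while place and voice stay constant.
The rule targets /k/ (voiceless velar stop), which sits after the trigger /ð/ (fricative).
A voiceless velar fricative is [x], so the surface segment is [x].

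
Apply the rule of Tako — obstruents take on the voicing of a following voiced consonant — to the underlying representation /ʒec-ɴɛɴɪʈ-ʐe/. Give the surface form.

/c/ is a voiceless palatal stop. The following trigger /ɴ/ is voiced, so /c/ must become voiced as well.
A voiced palatal stop is [ɟ], so the surface segment is [ɟ].
The same rule applies at the second boundary: /ʈ/ → [ɖ] next to /ʐ/.

[ʒeɟɴɛɴɪɖʐe]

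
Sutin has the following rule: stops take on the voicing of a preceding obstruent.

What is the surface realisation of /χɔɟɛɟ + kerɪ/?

/k/ is a voiceless velar stop. The preceding trigger /ɟ/ is voiced, so /k/ must become voiced as well.
Changing only its voicing to voiced gives [g] — the voiced velar stop.

[χɔɟɛɟgerɪ]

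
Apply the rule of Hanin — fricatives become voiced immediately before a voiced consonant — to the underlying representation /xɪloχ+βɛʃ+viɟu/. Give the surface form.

[xɪloʁβɛʒviɟu]

/χ/ is a voiceless uvular fricative. The following trigger /β/ is voiced, so /χ/ must become voiced as well.
Changing only its voicing to voiced gives [ʁ] — the voiced uvular fricative.
At the second juncture, /ʃ/ likewise becomes [ʒ] adjacent to /v/.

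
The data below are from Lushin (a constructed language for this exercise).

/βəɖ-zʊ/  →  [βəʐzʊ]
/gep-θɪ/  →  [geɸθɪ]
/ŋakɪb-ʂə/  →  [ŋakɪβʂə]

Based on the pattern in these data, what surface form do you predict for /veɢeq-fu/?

The data show regressive manner assimilation: /ɖ/ → [ʐ] before /z/; /p/ → [ɸ] before /θ/; /b/ → [β] before /ʂ/. In each pair only manner changes, matching the following consonant, while place and voice stay constant.
/q/ is a voiceless uvular stop. The following trigger /f/ is a fricative, so /q/ must become a fricative as well.
The voiceless uvular fricative is [χ], so /q/ → [χ].

[veɢeχfu]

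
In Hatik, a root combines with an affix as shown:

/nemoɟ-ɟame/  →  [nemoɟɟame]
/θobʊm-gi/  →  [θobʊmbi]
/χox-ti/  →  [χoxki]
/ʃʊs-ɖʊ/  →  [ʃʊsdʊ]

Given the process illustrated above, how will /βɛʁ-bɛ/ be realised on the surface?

[βɛʁɢɛ]

The data show progressive place assimilation: /g/ → [b] after /m/; /t/ → [k] after /x/; /ɖ/ → [d] after /s/. In each pair only place changes, matching the preceding consonant, while manner and voice stay constant.
No alternation appears in [nemoɟɟame]: there the adjacent consonants already agree in place (/ɟ/ and /ɟ/ are both palatal), so this form is consistent with the same rule.
/b/ is a voiced bilabial stop. The preceding trigger /ʁ/ is uvular, so /b/ must become uvular as well.
The voiced uvular stop is [ɢ], so /b/ → [ɢ].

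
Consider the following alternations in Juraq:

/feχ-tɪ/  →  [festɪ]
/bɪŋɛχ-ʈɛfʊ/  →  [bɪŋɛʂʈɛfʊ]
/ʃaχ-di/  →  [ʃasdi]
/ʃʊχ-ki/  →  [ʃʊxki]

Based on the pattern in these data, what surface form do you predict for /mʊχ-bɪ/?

The data show regressive place assimilation: /χ/ → [s] before /t/; /χ/ → [ʂ] before /ʈ/; /χ/ → [s] before /d/; /χ/ → [x] before /k/. In each pair only place changes, matching the following consonant, while manner and voice stay constant.
The rule targets /χ/ (voiceless uvular fricative), which sits before the trigger /b/ (bilabial).
Changing only its place to bilabial gives [ɸ] — the voiceless bilabial fricative.

[mʊɸbɪ]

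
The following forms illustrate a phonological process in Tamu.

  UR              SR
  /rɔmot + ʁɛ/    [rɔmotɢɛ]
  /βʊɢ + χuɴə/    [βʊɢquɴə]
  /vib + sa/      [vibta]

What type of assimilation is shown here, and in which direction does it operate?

progressive manner assimilation

Comparing underlying and surface forms, /ʁ/ → [ɢ] is the alternation; the neighbouring /t/ is constant.
The change fricative → stop matches the manner of the preceding /t/, identifying this as manner assimilation.
Place and voice are unchanged, so the assimilation is partial, not total.
Checking the remaining alternations: /χ/ → [q] after /ɢ/ (fricative → stop, matching a stop); /s/ → [t] after /b/ (fricative → stop, matching a stop) — only manner changes, and always toward the preceding segment.
Since the segment that changes follows the conditioning segment, the assimilation is progressive.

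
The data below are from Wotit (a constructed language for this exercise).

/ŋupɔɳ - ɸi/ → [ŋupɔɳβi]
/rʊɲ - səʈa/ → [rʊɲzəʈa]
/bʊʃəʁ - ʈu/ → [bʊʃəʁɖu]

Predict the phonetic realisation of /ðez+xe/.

[ðezɣe]

The data show progressive voicing assimilation: /ɸ/ → [β] after /ɳ/; /s/ → [z] after /ɲ/; /ʈ/ → [ɖ] after /ʁ/. In each pair only voicing changes, matching the preceding consonant, while place and manner stay constant.
The rule targets /x/ (voiceless velar fricative), which sits after the trigger /z/ (voiced).
A voiced velar fricative is [ɣ], so the surface segment is [ɣ].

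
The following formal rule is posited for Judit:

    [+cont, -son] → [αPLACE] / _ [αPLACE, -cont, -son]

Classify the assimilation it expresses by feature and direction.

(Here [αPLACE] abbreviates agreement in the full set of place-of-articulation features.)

regressive place assimilation

The rule copies the place features (abbreviated [PLACE]) from the environment onto the target, so the assimilating feature is place.
The conditioning segment sits to the right of the focus bar, meaning the trigger follows the segment that changes — regressive assimilation.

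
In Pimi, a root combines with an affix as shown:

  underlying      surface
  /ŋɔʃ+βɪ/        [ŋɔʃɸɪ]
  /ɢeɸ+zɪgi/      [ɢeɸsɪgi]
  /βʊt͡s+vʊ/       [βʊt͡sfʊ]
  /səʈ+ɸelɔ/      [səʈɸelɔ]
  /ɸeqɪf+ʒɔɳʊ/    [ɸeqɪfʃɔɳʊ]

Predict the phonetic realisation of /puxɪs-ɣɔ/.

[puxɪsxɔ]

The data show progressive voicing assimilation: /β/ → [ɸ] after /ʃ/; /z/ → [s] after /ɸ/; /v/ → [f] after /t͡s/; /ʒ/ → [ʃ] after /f/. In each pair only voicing changes, matching the preceding consonant, while place and manner stay constant.
No alternation appears in [səʈɸelɔ]: there the adjacent consonants already agree in voicing (/ɸ/ and /ʈ/ are both voiceless), so this form is consistent with the same rule.
The rule targets /ɣ/ (voiced velar fricative), which sits after the trigger /s/ (voiceless).
The voiceless velar fricative is [x], so /ɣ/ → [x].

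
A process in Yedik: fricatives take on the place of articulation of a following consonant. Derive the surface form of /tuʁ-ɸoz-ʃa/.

/ʁ/ is a voiced uvular fricative. The following trigger /ɸ/ is bilabial, so /ʁ/ must become bilabial as well.
A voiced bilabial fricative is [β], so the surface segment is [β].
At the second juncture, /z/ likewise becomes [ʒ] adjacent to /ʃ/.

[tuβɸoʒʃa]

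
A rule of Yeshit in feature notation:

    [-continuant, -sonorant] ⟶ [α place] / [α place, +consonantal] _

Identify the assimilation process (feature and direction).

The rule copies the place features (abbreviated [place]) from the environment onto the target, so the assimilating feature is place.
The conditioning segment sits to the left of the focus bar, meaning the trigger precedes the segment that changes — progressive assimilation.

progressive place assimilation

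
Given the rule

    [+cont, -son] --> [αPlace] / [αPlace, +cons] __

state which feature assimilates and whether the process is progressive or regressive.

The rule copies the place features (abbreviated [Place]) from the environment onto the target, so the assimilating feature is place.
The conditioning segment sits to the left of the focus bar, meaning the trigger precedes the segment that changes — progressive assimilation.

progressive place assimilation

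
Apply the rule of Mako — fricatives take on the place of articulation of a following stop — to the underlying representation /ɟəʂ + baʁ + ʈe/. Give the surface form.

/ʂ/ is a voiceless retroflex fricative. The following trigger /b/ is bilabial, so /ʂ/ must become bilabial as well.
Changing only its place to bilabial gives [ɸ] — the voiceless bilabial fricative.
The same rule applies at the second boundary: /ʁ/ → [ʐ] next to /ʈ/.

[ɟəɸbaʐʈe]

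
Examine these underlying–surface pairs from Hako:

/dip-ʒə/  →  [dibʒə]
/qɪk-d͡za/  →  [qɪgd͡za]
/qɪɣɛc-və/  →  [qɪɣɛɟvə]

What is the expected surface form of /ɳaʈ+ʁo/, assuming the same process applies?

[ɳaɖʁo]

The data show regressive voicing assimilation: /p/ → [b] before /ʒ/; /k/ → [g] before /d͡z/; /c/ → [ɟ] before /v/. In each pair only voicing changes, matching the following consonant, while place and manner stay constant.
/ʈ/ is a voiceless retroflex stop. The following trigger /ʁ/ is voiced, so /ʈ/ must become voiced as well.
A voiced retroflex stop is [ɖ], so the surface segment is [ɖ].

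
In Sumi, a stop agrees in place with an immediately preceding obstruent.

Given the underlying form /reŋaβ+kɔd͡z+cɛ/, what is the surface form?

The rule targets /k/ (voiceless velar stop), which sits after the trigger /β/ (bilabial).
A voiceless bilabial stop is [p], so the surface segment is [p].
At the second juncture, /c/ likewise becomes [t] adjacent to /d͡z/.

[reŋaβpɔd͡ztɛ]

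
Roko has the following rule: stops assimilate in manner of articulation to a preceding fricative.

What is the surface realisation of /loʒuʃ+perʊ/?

[loʒuʃɸerʊ]

/p/ is a voiceless bilabial stop. The preceding trigger /ʃ/ is a fricative, so /p/ must become a fricative as well.
A voiceless bilabial fricative is [ɸ], so the surface segment is [ɸ].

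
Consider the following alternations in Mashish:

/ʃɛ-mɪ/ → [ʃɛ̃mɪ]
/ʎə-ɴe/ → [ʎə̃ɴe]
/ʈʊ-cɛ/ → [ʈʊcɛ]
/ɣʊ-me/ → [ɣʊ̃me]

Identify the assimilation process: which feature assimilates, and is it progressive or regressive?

The vowel /ɛ/ surfaces as nasalised [ɛ̃] next to the following nasal /m/ — it has acquired the [+nasal] feature of its neighbour.
The other forms show the same pattern: /ə/ → [ə̃] before /ɴ/; /ʊ/ → [ʊ̃] before /m/ — each time a vowel is nasalised next to a following nasal.
No change occurs in [ʈʊcɛ] because the vowel at the boundary is adjacent to an oral consonant, not a nasal (/ʊ/ next to /c/).
Because the conditioning nasal is to the right of the vowel that changes, the process is regressive (anticipatory).

regressive nasality assimilation (vowel nasalisation)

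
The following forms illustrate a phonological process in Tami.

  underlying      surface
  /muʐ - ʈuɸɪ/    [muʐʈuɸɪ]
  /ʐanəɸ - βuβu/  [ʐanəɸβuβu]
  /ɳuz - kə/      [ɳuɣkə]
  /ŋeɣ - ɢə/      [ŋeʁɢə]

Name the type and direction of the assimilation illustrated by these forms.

Underlying /z/ is realised as [ɣ] next to /k/; /k/ itself does not change.
The change alveolar → velar matches the place of the following /k/, identifying this as place assimilation.
Manner and voice are unchanged, so the assimilation is partial, not total.
The other alternating form patterns the same way: /ɣ/ → [ʁ] before /ɢ/ (velar → uvular, matching uvular) — only place changes, and always toward the following segment.
Nothing changes in [muʐʈuɸɪ], [ʐanəɸβuβu]: there the adjacent consonants already agree in place (/ʐ/ and /ʈ/ are both retroflex; /ɸ/ and /β/ are both bilabial), so these forms are consistent with the same rule.
The trigger is the following segment, so the direction is regressive (anticipatory).

regressive place assimilation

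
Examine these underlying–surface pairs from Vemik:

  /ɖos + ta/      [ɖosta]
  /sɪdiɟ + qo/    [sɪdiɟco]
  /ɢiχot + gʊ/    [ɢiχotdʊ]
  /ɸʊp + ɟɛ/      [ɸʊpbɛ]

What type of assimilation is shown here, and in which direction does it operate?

The segment that alternates is /q/, which surfaces as [c] when adjacent to /ɟ/.
The change uvular → palatal matches the place of the preceding /ɟ/, identifying this as place assimilation.
Manner and voice are unchanged, so the assimilation is partial, not total.
The same holds elsewhere in the data: /g/ → [d] after /t/ (velar → alveolar, matching alveolar); /ɟ/ → [b] after /p/ (palatal → bilabial, matching bilabial) — only place changes, and always toward the preceding segment.
Nothing changes in [ɖosta]: there the adjacent consonants already agree in place (/t/ and /s/ are both alveolar), so this form is consistent with the same rule.
Since the segment that changes follows the conditioning segment, the assimilation is progressive.

progressive place assimilation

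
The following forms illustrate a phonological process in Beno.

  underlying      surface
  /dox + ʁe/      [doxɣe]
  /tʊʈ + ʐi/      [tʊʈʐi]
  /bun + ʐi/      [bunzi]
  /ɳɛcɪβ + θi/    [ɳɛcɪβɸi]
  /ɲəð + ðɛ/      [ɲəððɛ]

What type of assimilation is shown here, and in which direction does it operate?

progressive place assimilation

Comparing underlying and surface forms, /ʁ/ → [ɣ] is the alternation; the neighbouring /x/ is constant.
/ʁ/ is uvular while /x/ is velar; the output [ɣ] is velar, matching the trigger — so the feature that spreads is place.
Manner and voice are unchanged, so the assimilation is partial, not total.
The other alternating forms pattern the same way: /ʐ/ → [z] after /n/ (retroflex → alveolar, matching alveolar); /θ/ → [ɸ] after /β/ (dental → bilabial, matching bilabial) — only place changes, and always toward the preceding segment.
No alternation appears in [tʊʈʐi], [ɲəððɛ]: there the adjacent consonants already agree in place (/ʐ/ and /ʈ/ are both retroflex; /ð/ and /ð/ are both dental), so these forms are consistent with the same rule.
The trigger is the preceding segment, so the direction is progressive (perseverative).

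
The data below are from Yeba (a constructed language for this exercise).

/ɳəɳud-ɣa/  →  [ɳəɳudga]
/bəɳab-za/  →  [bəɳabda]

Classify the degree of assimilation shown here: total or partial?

Comparing underlying and surface forms, /ɣ/ → [g] is the alternation; the neighbouring /d/ is constant.
/ɣ/ is a fricative while /d/ is a stop; the output [g] is a stop, matching the trigger — so the feature that spreads is manner.
Place and voice are unchanged, so the assimilation is partial, not total.
Checking the remaining alternation: /z/ → [d] after /b/ (fricative → stop, matching a stop) — only manner changes, and always toward the preceding segment.

partial assimilation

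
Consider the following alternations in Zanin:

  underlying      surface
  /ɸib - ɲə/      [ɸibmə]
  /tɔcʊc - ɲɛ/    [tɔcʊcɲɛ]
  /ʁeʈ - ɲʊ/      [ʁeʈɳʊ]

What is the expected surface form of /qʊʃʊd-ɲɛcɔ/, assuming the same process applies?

The data show progressive place assimilation: /ɲ/ → [m] after /b/; /ɲ/ → [ɳ] after /ʈ/. In each pair only place changes, matching the preceding consonant, while manner and voice stay constant.
No alternation appears in [tɔcʊcɲɛ]: there the adjacent consonants already agree in place (/ɲ/ and /c/ are both palatal), so this form is consistent with the same rule.
/ɲ/ is a voiced palatal nasal. The preceding trigger /d/ is alveolar, so /ɲ/ must become alveolar as well.
A voiced alveolar nasal is [n], so the surface segment is [n].

[qʊʃʊdnɛcɔ]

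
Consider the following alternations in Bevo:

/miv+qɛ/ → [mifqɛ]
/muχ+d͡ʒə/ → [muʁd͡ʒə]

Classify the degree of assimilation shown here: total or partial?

Underlying /v/ is realised as [f] next to /q/; /q/ itself does not change.
/v/ is voiced while /q/ is voiceless; the output [f] is voiceless, matching the trigger — so the feature that spreads is voicing.
Place and manner are unchanged, so the assimilation is partial, not total.
Checking the remaining alternation: /χ/ → [ʁ] before /d͡ʒ/ (voiceless → voiced, matching voiced) — only voicing changes, and always toward the following segment.

partial assimilation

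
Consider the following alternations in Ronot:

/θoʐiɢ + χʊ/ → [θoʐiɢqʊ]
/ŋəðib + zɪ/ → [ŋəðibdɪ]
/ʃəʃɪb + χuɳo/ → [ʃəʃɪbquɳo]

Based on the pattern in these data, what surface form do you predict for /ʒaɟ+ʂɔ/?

[ʒaɟʈɔ]

The data show progressive manner assimilation: /χ/ → [q] after /ɢ/; /z/ → [d] after /b/; /χ/ → [q] after /b/. In each pair only manner changes, matching the preceding consonant, while place and voice stay constant.
The rule targets /ʂ/ (voiceless retroflex fricative), which sits after the trigger /ɟ/ (stop).
Changing only its manner to stop gives [ʈ] — the voiceless retroflex stop.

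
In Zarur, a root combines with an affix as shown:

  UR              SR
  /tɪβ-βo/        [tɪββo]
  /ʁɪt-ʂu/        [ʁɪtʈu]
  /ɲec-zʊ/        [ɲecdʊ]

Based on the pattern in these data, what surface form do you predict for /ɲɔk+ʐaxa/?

[ɲɔkɖaxa]

The data show progressive manner assimilation: /ʂ/ → [ʈ] after /t/; /z/ → [d] after /c/. In each pair only manner changes, matching the preceding consonant, while place and voice stay constant.
No alternation appears in [tɪββo]: there the adjacent consonants already agree in manner (/β/ and /β/ are both fricatives), so this form is consistent with the same rule.
The rule targets /ʐ/ (voiced retroflex fricative), which sits after the trigger /k/ (stop).
A voiced retroflex stop is [ɖ], so the surface segment is [ɖ].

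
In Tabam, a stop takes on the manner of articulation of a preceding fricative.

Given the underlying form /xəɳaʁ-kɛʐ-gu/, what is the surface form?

[xəɳaʁxɛʐɣu]

The rule targets /k/ (voiceless velar stop), which sits after the trigger /ʁ/ (fricative).
The voiceless velar fricative is [x], so /k/ → [x].
At the second juncture, /g/ likewise becomes [ɣ] adjacent to /ʐ/.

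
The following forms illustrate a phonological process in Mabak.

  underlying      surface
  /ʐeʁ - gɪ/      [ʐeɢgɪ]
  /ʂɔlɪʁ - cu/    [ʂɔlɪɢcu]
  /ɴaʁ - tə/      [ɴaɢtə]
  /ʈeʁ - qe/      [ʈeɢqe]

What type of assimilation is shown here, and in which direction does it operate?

regressive manner assimilation

Underlying /ʁ/ is realised as [ɢ] next to /g/; /g/ itself does not change.
The change fricative → stop matches the manner of the following /g/, identifying this as manner assimilation.
Place and voice are unchanged, so the assimilation is partial, not total.
Checking the remaining alternations: /ʁ/ → [ɢ] before /c/ (fricative → stop, matching a stop); /ʁ/ → [ɢ] before /t/ (fricative → stop, matching a stop); /ʁ/ → [ɢ] before /q/ (fricative → stop, matching a stop) — only manner changes, and always toward the following segment.
Since the segment that changes precedes the conditioning segment, the assimilation is regressive.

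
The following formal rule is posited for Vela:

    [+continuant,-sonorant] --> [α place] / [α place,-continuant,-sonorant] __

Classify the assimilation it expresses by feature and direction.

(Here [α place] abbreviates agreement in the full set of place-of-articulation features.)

The rule copies the place features (abbreviated [place]) from the environment onto the target, so the assimilating feature is place.
Since the environment is written before the underscore, the trigger precedes the target; the direction is progressive.

progressive place assimilation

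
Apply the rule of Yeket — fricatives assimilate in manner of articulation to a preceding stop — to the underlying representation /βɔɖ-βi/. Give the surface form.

[βɔɖbi]

The rule targets /β/ (voiced bilabial fricative), which sits after the trigger /ɖ/ (stop).
A voiced bilabial stop is [b], so the surface segment is [b].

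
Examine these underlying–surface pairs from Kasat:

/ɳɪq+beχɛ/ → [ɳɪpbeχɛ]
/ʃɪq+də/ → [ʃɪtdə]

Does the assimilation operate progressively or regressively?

regressive

The segment that alternates is /q/, which surfaces as [p] when adjacent to /b/.
/q/ is uvular while /b/ is bilabial; the output [p] is bilabial, matching the trigger — so the feature that spreads is place.
Checking the remaining alternation: /q/ → [t] before /d/ (uvular → alveolar, matching alveolar) — only place changes, and always toward the following segment.
Since the segment that changes precedes the conditioning segment, the assimilation is regressive.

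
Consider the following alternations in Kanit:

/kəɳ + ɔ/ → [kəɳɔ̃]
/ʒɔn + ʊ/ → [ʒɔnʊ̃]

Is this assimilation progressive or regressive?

The vowel /ɔ/ surfaces as nasalised [ɔ̃] next to the preceding nasal /ɳ/ — it has acquired the [+nasal] feature of its neighbour.
The other form shows the same pattern: /ʊ/ → [ʊ̃] after /n/ — each time a vowel is nasalised next to a preceding nasal.
Because the conditioning nasal is to the left of the vowel that changes, the process is progressive (perseverative).

progressive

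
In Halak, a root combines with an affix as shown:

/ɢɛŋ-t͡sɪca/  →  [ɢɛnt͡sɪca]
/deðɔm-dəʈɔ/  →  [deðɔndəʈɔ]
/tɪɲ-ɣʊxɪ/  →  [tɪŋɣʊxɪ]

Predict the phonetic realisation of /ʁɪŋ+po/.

The data show regressive place assimilation: /ŋ/ → [n] before /t͡s/; /m/ → [n] before /d/; /ɲ/ → [ŋ] before /ɣ/. In each pair only place changes, matching the following consonant, while manner and voice stay constant.
/ŋ/ is a voiced velar nasal. The following trigger /p/ is bilabial, so /ŋ/ must become bilabial as well.
The voiced bilabial nasal is [m], so /ŋ/ → [m].

[ʁɪmpo]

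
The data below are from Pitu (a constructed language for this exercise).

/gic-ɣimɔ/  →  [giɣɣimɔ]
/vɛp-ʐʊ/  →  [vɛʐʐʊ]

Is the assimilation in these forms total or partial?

total assimilation

The segment that alternates is /c/, which surfaces as [ɣ] when adjacent to /ɣ/.
The output [ɣ] is identical to the trigger /ɣ/ — every feature (place, manner, voicing) has been copied — so this is total assimilation.
The other form behaves the same way: /p/ → [ʐ] before /ʐ/ — in each case the output is a copy of the following consonant.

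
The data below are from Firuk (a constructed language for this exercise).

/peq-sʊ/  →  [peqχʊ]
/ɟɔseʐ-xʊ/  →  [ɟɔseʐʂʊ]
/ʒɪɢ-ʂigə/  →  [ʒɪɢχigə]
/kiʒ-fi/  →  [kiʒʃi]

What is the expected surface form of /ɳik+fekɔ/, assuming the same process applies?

[ɳikxekɔ]

The data show progressive place assimilation: /s/ → [χ] after /q/; /x/ → [ʂ] after /ʐ/; /ʂ/ → [χ] after /ɢ/; /f/ → [ʃ] after /ʒ/. In each pair only place changes, matching the preceding consonant, while manner and voice stay constant.
The rule targets /f/ (voiceless labiodental fricative), which sits after the trigger /k/ (velar).
Changing only its place to velar gives [x] — the voiceless velar fricative.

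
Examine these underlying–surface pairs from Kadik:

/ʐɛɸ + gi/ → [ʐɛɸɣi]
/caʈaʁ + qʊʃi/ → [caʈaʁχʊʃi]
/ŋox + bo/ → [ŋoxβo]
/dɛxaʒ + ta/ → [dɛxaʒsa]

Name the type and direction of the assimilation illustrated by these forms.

progressive manner assimilation

Comparing underlying and surface forms, /g/ → [ɣ] is the alternation; the neighbouring /ɸ/ is constant.
/g/ is a stop while /ɸ/ is a fricative; the output [ɣ] is a fricative, matching the trigger — so the feature that spreads is manner.
Place and voice are unchanged, so the assimilation is partial, not total.
The same holds elsewhere in the data: /q/ → [χ] after /ʁ/ (stop → fricative, matching a fricative); /b/ → [β] after /x/ (stop → fricative, matching a fricative); /t/ → [s] after /ʒ/ (stop → fricative, matching a fricative) — only manner changes, and always toward the preceding segment.
The trigger is the preceding segment, so the direction is progressive (perseverative).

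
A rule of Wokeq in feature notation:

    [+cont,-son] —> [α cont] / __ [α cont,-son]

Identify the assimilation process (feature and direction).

regressive manner assimilation

The shared variable α links the value of [cont] on the target to that of the neighbouring obstruent. [cont] distinguishes stops from fricatives — a manner-of-articulation feature — so this is manner assimilation.
Since the environment is written after the underscore, the trigger follows the target; the direction is regressive.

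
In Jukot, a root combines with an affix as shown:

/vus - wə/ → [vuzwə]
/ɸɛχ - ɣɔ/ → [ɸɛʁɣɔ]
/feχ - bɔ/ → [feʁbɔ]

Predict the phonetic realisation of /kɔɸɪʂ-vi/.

[kɔɸɪʐvi]

The data show regressive voicing assimilation: /s/ → [z] before /w/; /χ/ → [ʁ] before /ɣ/; /χ/ → [ʁ] before /b/. In each pair only voicing changes, matching the following consonant, while place and manner stay constant.
/ʂ/ is a voiceless retroflex fricative. The following trigger /v/ is voiced, so /ʂ/ must become voiced as well.
The voiced retroflex fricative is [ʐ], so /ʂ/ → [ʐ].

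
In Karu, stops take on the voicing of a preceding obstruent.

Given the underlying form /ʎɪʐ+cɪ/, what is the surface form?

/c/ is a voiceless palatal stop. The preceding trigger /ʐ/ is voiced, so /c/ must become voiced as well.
Changing only its voicing to voiced gives [ɟ] — the voiced palatal stop.

[ʎɪʐɟɪ]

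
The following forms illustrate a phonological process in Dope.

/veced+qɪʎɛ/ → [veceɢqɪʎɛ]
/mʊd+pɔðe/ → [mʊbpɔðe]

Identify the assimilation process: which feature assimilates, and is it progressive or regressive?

regressive place assimilation

Comparing underlying and surface forms, /d/ → [ɢ] is the alternation; the neighbouring /q/ is constant.
The change alveolar → uvular matches the place of the following /q/, identifying this as place assimilation.
Manner and voice are unchanged, so the assimilation is partial, not total.
Checking the remaining alternation: /d/ → [b] before /p/ (alveolar → bilabial, matching bilabial) — only place changes, and always toward the following segment.
The trigger is the following segment, so the direction is regressive (anticipatory).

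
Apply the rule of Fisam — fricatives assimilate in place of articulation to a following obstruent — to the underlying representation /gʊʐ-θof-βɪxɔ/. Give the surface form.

The rule targets /ʐ/ (voiced retroflex fricative), which sits before the trigger /θ/ (dental).
The voiced dental fricative is [ð], so /ʐ/ → [ð].
At the second juncture, /f/ likewise becomes [ɸ] adjacent to /β/.

[gʊðθoɸβɪxɔ]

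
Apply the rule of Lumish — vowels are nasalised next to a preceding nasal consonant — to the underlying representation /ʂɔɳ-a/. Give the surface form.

[ʂɔɳã]

The vowel /a/ is adjacent to the preceding nasal /ɳ/, so it acquires [+nasal] and surfaces as [ã].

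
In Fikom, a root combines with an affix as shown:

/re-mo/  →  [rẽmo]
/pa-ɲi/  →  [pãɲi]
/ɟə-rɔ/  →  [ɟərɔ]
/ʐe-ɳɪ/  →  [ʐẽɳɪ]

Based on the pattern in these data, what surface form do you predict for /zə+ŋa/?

The data show regressive nasality assimilation (vowel nasalisation): /e/ → [ẽ] before /m/; /a/ → [ã] before /ɲ/; /e/ → [ẽ] before /ɳ/ — a vowel is nasalised by an immediately following nasal consonant.
No change occurs in [ɟərɔ] because the vowel at the boundary is adjacent to an oral consonant, not a nasal (/ə/ next to /r/).
The vowel /ə/ is adjacent to the following nasal /ŋ/, so it acquires [+nasal] and surfaces as [ə̃].

[zə̃ŋa]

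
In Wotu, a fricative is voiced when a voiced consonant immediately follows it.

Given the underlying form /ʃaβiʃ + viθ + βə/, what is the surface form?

The rule targets /ʃ/ (voiceless postalveolar fricative), which sits before the trigger /v/ (voiced).
The voiced postalveolar fricative is [ʒ], so /ʃ/ → [ʒ].
At the second juncture, /θ/ likewise becomes [ð] adjacent to /β/.

[ʃaβiʒviðβə]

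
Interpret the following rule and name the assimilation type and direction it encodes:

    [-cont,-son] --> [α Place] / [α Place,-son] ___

progressive place assimilation

The rule copies the place features (abbreviated [Place]) from the environment onto the target, so the assimilating feature is place.
Since the environment is written before the underscore, the trigger precedes the target; the direction is progressive.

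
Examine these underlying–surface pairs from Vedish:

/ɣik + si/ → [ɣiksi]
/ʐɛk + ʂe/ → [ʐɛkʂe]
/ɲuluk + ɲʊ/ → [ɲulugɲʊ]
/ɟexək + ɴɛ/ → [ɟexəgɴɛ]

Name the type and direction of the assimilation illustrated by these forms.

regressive voicing assimilation

Underlying /k/ is realised as [g] next to /ɲ/; /ɲ/ itself does not change.
The change voiceless → voiced matches the voicing of the following /ɲ/, identifying this as voicing assimilation.
Place and manner are unchanged, so the assimilation is partial, not total.
The other alternating form patterns the same way: /k/ → [g] before /ɴ/ (voiceless → voiced, matching voiced) — only voicing changes, and always toward the following segment.
No alternation appears in [ɣiksi], [ʐɛkʂe]: there the adjacent consonants already agree in voicing (/k/ and /s/ are both voiceless; /k/ and /ʂ/ are both voiceless), so these forms are consistent with the same rule.
The trigger is the following segment, so the direction is regressive (anticipatory).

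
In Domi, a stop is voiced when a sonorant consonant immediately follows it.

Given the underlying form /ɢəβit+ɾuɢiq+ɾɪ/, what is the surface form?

[ɢəβidɾuɢiɢɾɪ]

The rule targets /t/ (voiceless alveolar stop), which sits before the trigger /ɾ/ (voiced).
The voiced alveolar stop is [d], so /t/ → [d].
The same rule applies at the second boundary: /q/ → [ɢ] next to /ɾ/.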